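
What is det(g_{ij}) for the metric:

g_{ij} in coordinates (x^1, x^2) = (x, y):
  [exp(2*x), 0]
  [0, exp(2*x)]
For a 2×2 metric: det(g) = g_{11}·g_{22} - g_{12}·g_{21}
= (exp(2*x))·(exp(2*x)) - (0)·(0)
= exp(4*x) - 0
det(g) = exp(4*x)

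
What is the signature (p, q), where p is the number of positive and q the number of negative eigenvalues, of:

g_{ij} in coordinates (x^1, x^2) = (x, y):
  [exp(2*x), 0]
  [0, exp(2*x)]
The metric is diagonal, so its eigenvalues are the diagonal entries: exp(2*x), exp(2*x) (at a generic point, where coordinate-dependent entries are positive).
2 positive, 0 negative.
(2, 0) - Riemannian (positive definite)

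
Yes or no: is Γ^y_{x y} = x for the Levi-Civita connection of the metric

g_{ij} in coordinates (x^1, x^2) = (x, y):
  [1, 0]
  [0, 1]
Γ^y_{x y} = (1/2) g^{yy} (∂_x g_{yy} + ∂_y g_{yx} - ∂_y g_{xy}) = (1/2)(1)((0) + (0) - (0)) = 0
This differs from the proposed value x.
No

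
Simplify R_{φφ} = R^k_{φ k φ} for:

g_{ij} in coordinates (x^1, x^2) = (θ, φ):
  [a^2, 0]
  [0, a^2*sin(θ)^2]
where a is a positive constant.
Non-zero Christoffel symbols (Γ^k_{ij} = Γ^k_{ji}):
Γ^θ_{φ φ} = -sin(2*θ)/2
Γ^φ_{θ φ} = 1/tan(θ)
R^θ_{φ θ φ} = ∂_θ Γ^θ_{φ φ} - ∂_φ Γ^θ_{φ θ} + Γ^θ_{θ m} Γ^m_{φ φ} - Γ^θ_{φ m} Γ^m_{φ θ}
  = (-cos(2*θ)) - (0) + (0) - (-cos(θ)^2) = sin(θ)^2
R^φ_{φ φ φ} = 0 (a repeated index in an antisymmetric pair)
R_{φφ} = R^θ_{φ θ φ} + R^φ_{φ φ φ} = (sin(θ)^2) + (0) = sin(θ)^2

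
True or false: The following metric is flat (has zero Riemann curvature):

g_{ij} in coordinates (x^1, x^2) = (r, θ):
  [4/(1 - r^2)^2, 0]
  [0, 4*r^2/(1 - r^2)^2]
Non-zero Christoffel symbols:
Γ^r_{r r} = 2*r/(1 - r^2)
Γ^r_{θ θ} = (r^3 + r)/(r^2 - 1)
Γ^θ_{r θ} = (-r^2 - 1)/(r^3 - r)
Ricci tensor: R_{rr} = -4/(r^2 - 1)^2, R_{rθ} = 0, R_{θθ} = -4*r^2/(r^2 - 1)^2
The Ricci tensor is non-zero, so the Riemann tensor is non-zero: not flat.
False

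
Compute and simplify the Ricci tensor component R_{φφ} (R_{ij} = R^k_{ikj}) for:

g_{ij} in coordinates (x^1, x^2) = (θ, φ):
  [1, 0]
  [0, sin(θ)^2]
Non-zero Christoffel symbols (Γ^k_{ij} = Γ^k_{ji}):
Γ^θ_{φ φ} = -sin(2*θ)/2
Γ^φ_{θ φ} = 1/tan(θ)
R^θ_{φ θ φ} = ∂_θ Γ^θ_{φ φ} - ∂_φ Γ^θ_{φ θ} + Γ^θ_{θ m} Γ^m_{φ φ} - Γ^θ_{φ m} Γ^m_{φ θ}
  = (-cos(2*θ)) - (0) + (0) - (-cos(θ)^2) = sin(θ)^2
R^φ_{φ φ φ} = 0 (a repeated index in an antisymmetric pair)
R_{φφ} = R^θ_{φ θ φ} + R^φ_{φ φ φ} = (sin(θ)^2) + (0) = sin(θ)^2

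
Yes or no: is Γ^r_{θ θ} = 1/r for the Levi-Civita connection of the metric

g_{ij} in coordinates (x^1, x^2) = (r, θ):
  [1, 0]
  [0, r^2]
Γ^r_{θ θ} = (1/2) g^{rr} (∂_θ g_{rθ} + ∂_θ g_{rθ} - ∂_r g_{θθ}) = (1/2)(1)((0) + (0) - (2*r)) = -r
This differs from the proposed value 1/r.
No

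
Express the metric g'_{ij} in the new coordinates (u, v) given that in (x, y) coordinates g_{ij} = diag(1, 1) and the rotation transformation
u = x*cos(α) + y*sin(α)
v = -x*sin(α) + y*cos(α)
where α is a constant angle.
Invert the transformation: x = u*cos(α) - v*sin(α), y = u*sin(α) + v*cos(α)
g'_{ij} = (∂x^k/∂x'^i)(∂x^l/∂x'^j) g_{kl}; with g_{kl} = δ_{kl} this is Σ_k (∂x^k/∂x'^i)(∂x^k/∂x'^j).
Jacobian: ∂x/∂u = cos(α), ∂x/∂v = -sin(α), ∂y/∂u = sin(α), ∂y/∂v = cos(α)
g'_{uu} = (cos(α))(cos(α)) + (sin(α))(sin(α)) = 1
g'_{uv} = (cos(α))(-sin(α)) + (sin(α))(cos(α)) = 0
g'_{vv} = (-sin(α))(-sin(α)) + (cos(α))(cos(α)) = 1
g'_{ij} = diag(1, 1)
The Euclidean metric is invariant under rotations.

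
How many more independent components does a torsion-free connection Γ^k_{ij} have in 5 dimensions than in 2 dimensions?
Independent components in n dimensions: n × n(n+1)/2 = n^2(n+1)/2.
5D: 5 × 15 = 75
2D: 2 × 3 = 6
Difference = 75 - 6 = 69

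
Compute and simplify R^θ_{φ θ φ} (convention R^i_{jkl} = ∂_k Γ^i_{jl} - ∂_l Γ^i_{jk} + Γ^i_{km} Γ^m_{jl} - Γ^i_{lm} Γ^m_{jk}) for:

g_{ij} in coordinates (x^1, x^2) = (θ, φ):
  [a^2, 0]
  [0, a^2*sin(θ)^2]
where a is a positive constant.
Non-zero Christoffel symbols (Γ^k_{ij} = Γ^k_{ji}):
Γ^θ_{φ φ} = -sin(2*θ)/2
Γ^φ_{θ φ} = 1/tan(θ)
R^θ_{φ θ φ} = ∂_θ Γ^θ_{φ φ} - ∂_φ Γ^θ_{φ θ} + Γ^θ_{θ m} Γ^m_{φ φ} - Γ^θ_{φ m} Γ^m_{φ θ}
  = (-cos(2*θ)) - (0) + (0) - (-cos(θ)^2) = sin(θ)^2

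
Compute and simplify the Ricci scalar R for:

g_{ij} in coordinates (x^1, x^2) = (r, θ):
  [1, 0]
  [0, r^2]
Non-zero Christoffel symbols (Γ^k_{ij} = Γ^k_{ji}):
Γ^r_{θ θ} = -r
Γ^θ_{r θ} = 1/r
Ricci tensor (R_{ij} = R^k_{ikj}): R_{rr} = 0, R_{rθ} = 0, R_{θθ} = 0
Inverse metric: g^{rr} = 1, g^{θθ} = 1/r^2
R = g^{ij} R_{ij} = (1)(0) + (1/r^2)(0) = 0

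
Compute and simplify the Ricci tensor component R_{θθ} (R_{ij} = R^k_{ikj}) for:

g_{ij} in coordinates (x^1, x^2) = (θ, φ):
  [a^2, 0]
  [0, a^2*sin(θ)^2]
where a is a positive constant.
Non-zero Christoffel symbols (Γ^k_{ij} = Γ^k_{ji}):
Γ^θ_{φ φ} = -sin(2*θ)/2
Γ^φ_{θ φ} = 1/tan(θ)
R^θ_{θ θ θ} = 0 (a repeated index in an antisymmetric pair)
R^φ_{θ φ θ} = ∂_φ Γ^φ_{θ θ} - ∂_θ Γ^φ_{θ φ} + Γ^φ_{φ m} Γ^m_{θ θ} - Γ^φ_{θ m} Γ^m_{θ φ}
  = (0) - (-1/sin(θ)^2) + (0) - (1/tan(θ)^2) = 1
R_{θθ} = R^θ_{θ θ θ} + R^φ_{θ φ θ} = (0) + (1) = 1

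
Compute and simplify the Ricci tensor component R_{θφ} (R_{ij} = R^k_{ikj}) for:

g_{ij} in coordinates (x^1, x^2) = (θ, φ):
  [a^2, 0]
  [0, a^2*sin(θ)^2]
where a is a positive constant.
Non-zero Christoffel symbols (Γ^k_{ij} = Γ^k_{ji}):
Γ^θ_{φ φ} = -sin(2*θ)/2
Γ^φ_{θ φ} = 1/tan(θ)
R^θ_{θ θ φ} = 0 (a repeated index in an antisymmetric pair)
R^φ_{θ φ φ} = 0 (a repeated index in an antisymmetric pair)
R_{θφ} = R^θ_{θ θ φ} + R^φ_{θ φ φ} = (0) + (0) = 0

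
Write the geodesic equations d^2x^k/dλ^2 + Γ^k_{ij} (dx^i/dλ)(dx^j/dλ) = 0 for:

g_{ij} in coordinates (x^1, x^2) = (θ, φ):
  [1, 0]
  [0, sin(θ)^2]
Geodesic equation: d^2x^k/dλ^2 + Γ^k_{ij} (dx^i/dλ)(dx^j/dλ) = 0.
Non-zero Christoffel symbols:
Γ^θ_{φ φ} = -sin(2*θ)/2
Γ^φ_{θ φ} = 1/tan(θ)
Substituting (the symmetric pair Γ^k_{ij}, Γ^k_{ji} combines into a factor 2):
d^2θ/dλ^2 - (sin(2*θ)/2) (dφ/dλ)^2 = 0
d^2φ/dλ^2 + (2/tan(θ)) (dθ/dλ)(dφ/dλ) = 0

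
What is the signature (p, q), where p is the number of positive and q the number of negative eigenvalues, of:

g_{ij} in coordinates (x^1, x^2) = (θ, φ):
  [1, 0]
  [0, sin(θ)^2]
The metric is diagonal, so its eigenvalues are the diagonal entries: 1, sin(θ)^2 (at a generic point, where coordinate-dependent entries are positive).
2 positive, 0 negative.
(2, 0) - Riemannian (positive definite)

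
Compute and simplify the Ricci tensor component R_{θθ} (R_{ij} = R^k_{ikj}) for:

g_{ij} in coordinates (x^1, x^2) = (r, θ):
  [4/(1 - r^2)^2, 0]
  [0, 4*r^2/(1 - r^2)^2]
Non-zero Christoffel symbols (Γ^k_{ij} = Γ^k_{ji}):
Γ^r_{r r} = 2*r/(1 - r^2)
Γ^r_{θ θ} = (r^3 + r)/(r^2 - 1)
Γ^θ_{r θ} = (-r^2 - 1)/(r^3 - r)
R^r_{θ r θ} = ∂_r Γ^r_{θ θ} - ∂_θ Γ^r_{θ r} + Γ^r_{r m} Γ^m_{θ θ} - Γ^r_{θ m} Γ^m_{θ r}
  = ((r^4 - 4*r^2 - 1)/(r^2 - 1)^2) - (0) + (-2*r^2*(r^2 + 1)/(r^2 - 1)^2) - (-(r^2 + 1)^2/(r^2 - 1)^2) = -4*r^2/(r^2 - 1)^2
R^θ_{θ θ θ} = 0 (a repeated index in an antisymmetric pair)
R_{θθ} = R^r_{θ r θ} + R^θ_{θ θ θ} = (-4*r^2/(r^2 - 1)^2) + (0) = -4*r^2/(r^2 - 1)^2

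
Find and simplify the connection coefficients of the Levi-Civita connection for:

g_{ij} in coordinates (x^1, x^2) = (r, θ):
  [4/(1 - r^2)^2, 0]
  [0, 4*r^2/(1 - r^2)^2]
Using Γ^k_{ij} = (1/2) g^{km} (∂_i g_{mj} + ∂_j g_{mi} - ∂_m g_{ij}); the metric is diagonal, so only the m = k term contributes.
Non-zero symbols (using the symmetry Γ^k_{ij} = Γ^k_{ji}):
Γ^r_{r r} = (1/2) g^{rr} (∂_r g_{rr} + ∂_r g_{rr} - ∂_r g_{rr}) = (1/2)((1 - r^2)^2/4)((16*r/(1 - r^2)^3) + (16*r/(1 - r^2)^3) - (16*r/(1 - r^2)^3)) = 2*r/(1 - r^2)
Γ^r_{θ θ} = (1/2) g^{rr} (∂_θ g_{rθ} + ∂_θ g_{rθ} - ∂_r g_{θθ}) = (1/2)((1 - r^2)^2/4)((0) + (0) - (-8*(r^3 + r)/(r^2 - 1)^3)) = (r^3 + r)/(r^2 - 1)
Γ^θ_{r θ} = (1/2) g^{θθ} (∂_r g_{θθ} + ∂_θ g_{θr} - ∂_θ g_{rθ}) = (1/2)((1 - r^2)^2/(4*r^2))((-8*(r^3 + r)/(r^2 - 1)^3) + (0) - (0)) = (-r^2 - 1)/(r^3 - r)
All other Christoffel symbols are zero.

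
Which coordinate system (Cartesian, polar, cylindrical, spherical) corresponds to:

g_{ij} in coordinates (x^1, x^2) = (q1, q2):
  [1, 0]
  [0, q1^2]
The line element ds^2 = dq1^2 + q1^2 dq2^2 is dr^2 + r^2 dθ^2 with q1 = r, q2 = θ.
polar coordinates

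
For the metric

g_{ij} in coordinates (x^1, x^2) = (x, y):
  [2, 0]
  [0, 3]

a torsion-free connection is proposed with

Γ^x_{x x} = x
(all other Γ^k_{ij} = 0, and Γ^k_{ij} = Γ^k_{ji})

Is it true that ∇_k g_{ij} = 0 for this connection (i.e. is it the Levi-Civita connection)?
Using ∇_k g_{ij} = ∂_k g_{ij} - Γ^m_{ki} g_{mj} - Γ^m_{kj} g_{im}:
∇_x g_{xx} = (0) - (2*x) - (2*x) = -4*x ≠ 0
So the connection is not metric compatible (it is not the Levi-Civita connection).
No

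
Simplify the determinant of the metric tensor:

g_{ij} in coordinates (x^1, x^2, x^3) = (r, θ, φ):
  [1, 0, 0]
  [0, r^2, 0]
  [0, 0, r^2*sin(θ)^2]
Diagonal metric: det(g) = g_{11}·g_{22}·g_{33}
= (1)·(r^2)·(r^2*sin(θ)^2)
det(g) = r^4*sin(θ)^2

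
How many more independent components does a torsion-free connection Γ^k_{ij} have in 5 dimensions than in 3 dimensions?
Independent components in n dimensions: n × n(n+1)/2 = n^2(n+1)/2.
5D: 5 × 15 = 75
3D: 3 × 6 = 18
Difference = 75 - 18 = 57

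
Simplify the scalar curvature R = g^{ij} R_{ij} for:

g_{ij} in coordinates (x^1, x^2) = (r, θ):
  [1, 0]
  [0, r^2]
Non-zero Christoffel symbols (Γ^k_{ij} = Γ^k_{ji}):
Γ^r_{θ θ} = -r
Γ^θ_{r θ} = 1/r
Ricci tensor (R_{ij} = R^k_{ikj}): R_{rr} = 0, R_{rθ} = 0, R_{θθ} = 0
Inverse metric: g^{rr} = 1, g^{θθ} = 1/r^2
R = g^{ij} R_{ij} = (1)(0) + (1/r^2)(0) = 0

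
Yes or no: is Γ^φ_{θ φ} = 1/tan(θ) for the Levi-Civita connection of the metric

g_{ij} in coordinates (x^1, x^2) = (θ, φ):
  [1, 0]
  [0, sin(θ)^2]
Γ^φ_{θ φ} = (1/2) g^{φφ} (∂_θ g_{φφ} + ∂_φ g_{φθ} - ∂_φ g_{θφ}) = (1/2)(1/sin(θ)^2)((sin(2*θ)) + (0) - (0)) = 1/tan(θ)
This equals the proposed value 1/tan(θ).
Yes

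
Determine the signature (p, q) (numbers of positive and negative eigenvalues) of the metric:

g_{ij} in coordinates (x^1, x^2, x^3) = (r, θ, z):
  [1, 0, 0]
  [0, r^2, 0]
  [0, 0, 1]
The metric is diagonal, so its eigenvalues are the diagonal entries: 1, r^2, 1 (at a generic point, where coordinate-dependent entries are positive).
3 positive, 0 negative.
(3, 0) - Riemannian (positive definite)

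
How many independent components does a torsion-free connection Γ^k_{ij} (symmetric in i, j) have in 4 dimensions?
Γ^k_{ij} has n choices for the upper index and n(n+1)/2 independent symmetric lower index pairs.
Total = 4 × 4×5/2 = 4 × 10 = 40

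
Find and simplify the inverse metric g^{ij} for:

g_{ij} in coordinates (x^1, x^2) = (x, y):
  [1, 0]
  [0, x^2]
The metric is diagonal, so g^{ij} is diagonal with entries 1/g_{ii}: diag(1, 1/(x^2)).
g^{ij}:
  [1, 0]
  [0, 1/x^2]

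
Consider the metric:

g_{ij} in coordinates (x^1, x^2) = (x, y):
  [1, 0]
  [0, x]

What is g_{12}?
With x^1 = x, x^2 = y, g_{12} = g_{xy} is the row-1, column-2 entry of the matrix.
g_{12} = 0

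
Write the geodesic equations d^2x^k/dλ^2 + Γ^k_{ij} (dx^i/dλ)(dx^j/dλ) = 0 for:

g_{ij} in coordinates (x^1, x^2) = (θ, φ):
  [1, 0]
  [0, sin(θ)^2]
Geodesic equation: d^2x^k/dλ^2 + Γ^k_{ij} (dx^i/dλ)(dx^j/dλ) = 0.
Non-zero Christoffel symbols:
Γ^θ_{φ φ} = -sin(2*θ)/2
Γ^φ_{θ φ} = 1/tan(θ)
Substituting (the symmetric pair Γ^k_{ij}, Γ^k_{ji} combines into a factor 2):
d^2θ/dλ^2 - (sin(2*θ)/2) (dφ/dλ)^2 = 0
d^2φ/dλ^2 + (2/tan(θ)) (dθ/dλ)(dφ/dλ) = 0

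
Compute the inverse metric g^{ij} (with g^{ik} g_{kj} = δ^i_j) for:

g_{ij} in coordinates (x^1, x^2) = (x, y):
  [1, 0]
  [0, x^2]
The metric is diagonal, so g^{ij} is diagonal with entries 1/g_{ii}: diag(1, 1/(x^2)).
g^{ij}:
  [1, 0]
  [0, 1/x^2]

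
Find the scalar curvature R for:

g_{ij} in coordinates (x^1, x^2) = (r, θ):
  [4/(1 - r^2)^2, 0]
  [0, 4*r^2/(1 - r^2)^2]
Non-zero Christoffel symbols (Γ^k_{ij} = Γ^k_{ji}):
Γ^r_{r r} = 2*r/(1 - r^2)
Γ^r_{θ θ} = (r^3 + r)/(r^2 - 1)
Γ^θ_{r θ} = (-r^2 - 1)/(r^3 - r)
Ricci tensor (R_{ij} = R^k_{ikj}): R_{rr} = -4/(r^2 - 1)^2, R_{rθ} = 0, R_{θθ} = -4*r^2/(r^2 - 1)^2
Inverse metric: g^{rr} = (1 - r^2)^2/4, g^{θθ} = (1 - r^2)^2/(4*r^2)
R = g^{ij} R_{ij} = ((1 - r^2)^2/4)(-4/(r^2 - 1)^2) + ((1 - r^2)^2/(4*r^2))(-4*r^2/(r^2 - 1)^2) = -2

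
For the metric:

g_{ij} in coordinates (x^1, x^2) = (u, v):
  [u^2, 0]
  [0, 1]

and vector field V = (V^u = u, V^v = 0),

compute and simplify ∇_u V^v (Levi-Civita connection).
Non-zero Christoffel symbols:
Γ^u_{u u} = 1/u
∇_u V^v = ∂_u V^v + Γ^v_{u j} V^j
  = (0) + (0)(u) + (0)(0)
  = 0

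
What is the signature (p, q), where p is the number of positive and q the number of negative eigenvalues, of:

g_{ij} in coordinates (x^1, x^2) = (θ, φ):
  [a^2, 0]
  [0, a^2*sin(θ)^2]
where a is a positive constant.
The metric is diagonal, so its eigenvalues are the diagonal entries: a^2, a^2*sin(θ)^2 (at a generic point, where coordinate-dependent entries are positive).
2 positive, 0 negative.
(2, 0) - Riemannian (positive definite)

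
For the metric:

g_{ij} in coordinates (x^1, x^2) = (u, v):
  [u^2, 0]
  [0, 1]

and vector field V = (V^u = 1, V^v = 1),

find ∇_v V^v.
Non-zero Christoffel symbols:
Γ^u_{u u} = 1/u
∇_v V^v = ∂_v V^v + Γ^v_{v j} V^j
  = (0) + (0)(1) + (0)(1)
  = 0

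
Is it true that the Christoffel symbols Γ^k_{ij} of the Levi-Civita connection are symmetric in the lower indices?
The Levi-Civita connection is torsion-free, which is exactly Γ^k_{ij} = Γ^k_{ji}.
Yes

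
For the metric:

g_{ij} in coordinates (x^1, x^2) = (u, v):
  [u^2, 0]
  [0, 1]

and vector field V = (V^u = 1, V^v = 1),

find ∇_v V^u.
Non-zero Christoffel symbols:
Γ^u_{u u} = 1/u
∇_v V^u = ∂_v V^u + Γ^u_{v j} V^j
  = (0) + (0)(1) + (0)(1)
  = 0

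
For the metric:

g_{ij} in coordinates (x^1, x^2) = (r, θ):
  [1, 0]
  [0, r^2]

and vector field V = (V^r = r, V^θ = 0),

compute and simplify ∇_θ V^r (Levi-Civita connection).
Non-zero Christoffel symbols:
Γ^r_{θ θ} = -r
Γ^θ_{r θ} = 1/r
∇_θ V^r = ∂_θ V^r + Γ^r_{θ j} V^j
  = (0) + (0)(r) + (-r)(0)
  = 0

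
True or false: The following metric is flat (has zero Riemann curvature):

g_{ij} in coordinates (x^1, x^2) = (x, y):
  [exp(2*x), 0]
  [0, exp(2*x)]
Non-zero Christoffel symbols:
Γ^x_{x x} = 1
Γ^x_{y y} = -1
Γ^y_{x y} = 1
Ricci tensor: R_{xx} = 0, R_{xy} = 0, R_{yy} = 0
All R_{ij} vanish; in 2 dimensions the Riemann tensor is fully determined by the Ricci tensor, so R^i_{jkl} = 0: the metric is flat (curvilinear coordinates on flat space).
True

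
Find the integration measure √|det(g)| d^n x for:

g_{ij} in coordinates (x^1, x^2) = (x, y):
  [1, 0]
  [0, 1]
det(g) = 1
√|det(g)| = 1
Volume element: dV = 1 dx dy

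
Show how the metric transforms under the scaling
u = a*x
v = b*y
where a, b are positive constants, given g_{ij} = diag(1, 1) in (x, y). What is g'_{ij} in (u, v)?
Invert the transformation: x = u/a, y = v/b
g'_{ij} = (∂x^k/∂x'^i)(∂x^l/∂x'^j) g_{kl}; with g_{kl} = δ_{kl} this is Σ_k (∂x^k/∂x'^i)(∂x^k/∂x'^j).
Jacobian: ∂x/∂u = 1/a, ∂x/∂v = 0, ∂y/∂u = 0, ∂y/∂v = 1/b
g'_{uu} = (1/a)(1/a) + (0)(0) = 1/a^2
g'_{uv} = (1/a)(0) + (0)(1/b) = 0
g'_{vv} = (0)(0) + (1/b)(1/b) = 1/b^2
g'_{ij} = diag(1/a^2, 1/b^2)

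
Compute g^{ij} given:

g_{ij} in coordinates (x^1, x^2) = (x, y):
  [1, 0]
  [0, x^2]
The metric is diagonal, so g^{ij} is diagonal with entries 1/g_{ii}: diag(1, 1/(x^2)).
g^{ij}:
  [1, 0]
  [0, 1/x^2]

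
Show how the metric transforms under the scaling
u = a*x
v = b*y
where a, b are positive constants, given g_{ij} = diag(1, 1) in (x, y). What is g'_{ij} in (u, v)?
Invert the transformation: x = u/a, y = v/b
g'_{ij} = (∂x^k/∂x'^i)(∂x^l/∂x'^j) g_{kl}; with g_{kl} = δ_{kl} this is Σ_k (∂x^k/∂x'^i)(∂x^k/∂x'^j).
Jacobian: ∂x/∂u = 1/a, ∂x/∂v = 0, ∂y/∂u = 0, ∂y/∂v = 1/b
g'_{uu} = (1/a)(1/a) + (0)(0) = 1/a^2
g'_{uv} = (1/a)(0) + (0)(1/b) = 0
g'_{vv} = (0)(0) + (1/b)(1/b) = 1/b^2
g'_{ij} = diag(1/a^2, 1/b^2)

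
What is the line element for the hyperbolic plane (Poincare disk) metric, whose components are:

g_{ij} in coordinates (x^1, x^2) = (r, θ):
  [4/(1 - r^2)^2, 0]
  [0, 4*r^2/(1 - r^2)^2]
ds^2 = g_{ij} dx^i dx^j; only the non-zero components contribute.
ds^2 = (4/(1 - r^2)^2) dr^2 + (4*r^2/(1 - r^2)^2) dθ^2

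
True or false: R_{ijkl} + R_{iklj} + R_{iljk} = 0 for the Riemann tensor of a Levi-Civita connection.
This is the first (algebraic) Bianchi identity.
True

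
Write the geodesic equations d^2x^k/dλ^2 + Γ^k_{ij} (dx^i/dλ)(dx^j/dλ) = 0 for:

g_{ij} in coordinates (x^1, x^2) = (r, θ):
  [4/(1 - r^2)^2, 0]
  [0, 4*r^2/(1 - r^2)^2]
Geodesic equation: d^2x^k/dλ^2 + Γ^k_{ij} (dx^i/dλ)(dx^j/dλ) = 0.
Non-zero Christoffel symbols:
Γ^r_{r r} = 2*r/(1 - r^2)
Γ^r_{θ θ} = (r^3 + r)/(r^2 - 1)
Γ^θ_{r θ} = (-r^2 - 1)/(r^3 - r)
Substituting (the symmetric pair Γ^k_{ij}, Γ^k_{ji} combines into a factor 2):
d^2r/dλ^2 + (2*r/(1 - r^2)) (dr/dλ)^2 + ((r^3 + r)/(r^2 - 1)) (dθ/dλ)^2 = 0
d^2θ/dλ^2 + ((-2*r^2 - 2)/(r^3 - r)) (dr/dλ)(dθ/dλ) = 0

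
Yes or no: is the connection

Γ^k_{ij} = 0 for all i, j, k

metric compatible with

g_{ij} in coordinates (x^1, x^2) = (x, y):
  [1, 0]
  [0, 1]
Using ∇_k g_{ij} = ∂_k g_{ij} - Γ^m_{ki} g_{mj} - Γ^m_{kj} g_{im}:
e.g. ∇_x g_{xx} = (0) - (0) - (0) = 0
Every component ∇_k g_{ij} vanishes: the connection is metric compatible.
Yes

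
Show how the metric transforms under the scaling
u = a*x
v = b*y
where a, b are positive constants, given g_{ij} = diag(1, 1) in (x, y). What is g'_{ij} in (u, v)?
Invert the transformation: x = u/a, y = v/b
g'_{ij} = (∂x^k/∂x'^i)(∂x^l/∂x'^j) g_{kl}; with g_{kl} = δ_{kl} this is Σ_k (∂x^k/∂x'^i)(∂x^k/∂x'^j).
Jacobian: ∂x/∂u = 1/a, ∂x/∂v = 0, ∂y/∂u = 0, ∂y/∂v = 1/b
g'_{uu} = (1/a)(1/a) + (0)(0) = 1/a^2
g'_{uv} = (1/a)(0) + (0)(1/b) = 0
g'_{vv} = (0)(0) + (1/b)(1/b) = 1/b^2
g'_{ij} = diag(1/a^2, 1/b^2)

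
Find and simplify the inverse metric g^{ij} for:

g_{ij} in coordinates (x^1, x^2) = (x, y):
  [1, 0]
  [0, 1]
The metric is diagonal, so g^{ij} is diagonal with entries 1/g_{ii}: diag(1, 1).
g^{ij}:
  [1, 0]
  [0, 1]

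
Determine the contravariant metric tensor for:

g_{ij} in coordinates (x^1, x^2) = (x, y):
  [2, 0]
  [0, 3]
The metric is diagonal, so g^{ij} is diagonal with entries 1/g_{ii}: diag(1/2, 1/3).
g^{ij}:
  [1/2, 0]
  [0, 1/3]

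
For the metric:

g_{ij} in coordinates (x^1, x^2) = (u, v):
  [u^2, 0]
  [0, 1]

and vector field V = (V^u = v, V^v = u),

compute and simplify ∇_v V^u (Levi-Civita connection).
Non-zero Christoffel symbols:
Γ^u_{u u} = 1/u
∇_v V^u = ∂_v V^u + Γ^u_{v j} V^j
  = (1) + (0)(v) + (0)(u)
  = 1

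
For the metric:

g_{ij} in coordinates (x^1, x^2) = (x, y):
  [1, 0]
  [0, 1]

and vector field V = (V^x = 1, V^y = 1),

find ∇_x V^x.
All Christoffel symbols are zero.
∇_x V^x = ∂_x V^x + Γ^x_{x j} V^j
  = (0) + (0)(1) + (0)(1)
  = 0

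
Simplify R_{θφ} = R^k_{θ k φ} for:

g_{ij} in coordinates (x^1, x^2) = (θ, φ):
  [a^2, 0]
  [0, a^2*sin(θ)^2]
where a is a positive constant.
Non-zero Christoffel symbols (Γ^k_{ij} = Γ^k_{ji}):
Γ^θ_{φ φ} = -sin(2*θ)/2
Γ^φ_{θ φ} = 1/tan(θ)
R^θ_{θ θ φ} = 0 (a repeated index in an antisymmetric pair)
R^φ_{θ φ φ} = 0 (a repeated index in an antisymmetric pair)
R_{θφ} = R^θ_{θ θ φ} + R^φ_{θ φ φ} = (0) + (0) = 0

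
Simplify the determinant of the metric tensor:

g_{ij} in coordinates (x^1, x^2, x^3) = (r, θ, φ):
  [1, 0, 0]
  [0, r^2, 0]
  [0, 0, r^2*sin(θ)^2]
Diagonal metric: det(g) = g_{11}·g_{22}·g_{33}
= (1)·(r^2)·(r^2*sin(θ)^2)
det(g) = r^4*sin(θ)^2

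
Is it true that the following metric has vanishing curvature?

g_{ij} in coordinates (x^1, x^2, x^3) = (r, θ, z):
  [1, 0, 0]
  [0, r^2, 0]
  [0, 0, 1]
Non-zero Christoffel symbols:
Γ^r_{θ θ} = -r
Γ^θ_{r θ} = 1/r
Ricci tensor: R_{rr} = 0, R_{rθ} = 0, R_{rz} = 0, R_{θθ} = 0, R_{θz} = 0, R_{zz} = 0
All R_{ij} vanish; in 3 dimensions the Riemann tensor is fully determined by the Ricci tensor, so R^i_{jkl} = 0: the metric is flat (curvilinear coordinates on flat space).
Yes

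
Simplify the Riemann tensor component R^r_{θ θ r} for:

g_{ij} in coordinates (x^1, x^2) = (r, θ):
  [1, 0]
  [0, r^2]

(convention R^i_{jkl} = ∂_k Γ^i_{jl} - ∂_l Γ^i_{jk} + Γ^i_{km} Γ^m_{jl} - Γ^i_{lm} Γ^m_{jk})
Non-zero Christoffel symbols (Γ^k_{ij} = Γ^k_{ji}):
Γ^r_{θ θ} = -r
Γ^θ_{r θ} = 1/r
R^r_{θ θ r} = ∂_θ Γ^r_{θ r} - ∂_r Γ^r_{θ θ} + Γ^r_{θ m} Γ^m_{θ r} - Γ^r_{r m} Γ^m_{θ θ}
  = (0) - (-1) + (-1) - (0) = 0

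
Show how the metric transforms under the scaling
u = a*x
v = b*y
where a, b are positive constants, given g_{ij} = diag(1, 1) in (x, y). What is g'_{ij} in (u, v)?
Invert the transformation: x = u/a, y = v/b
g'_{ij} = (∂x^k/∂x'^i)(∂x^l/∂x'^j) g_{kl}; with g_{kl} = δ_{kl} this is Σ_k (∂x^k/∂x'^i)(∂x^k/∂x'^j).
Jacobian: ∂x/∂u = 1/a, ∂x/∂v = 0, ∂y/∂u = 0, ∂y/∂v = 1/b
g'_{uu} = (1/a)(1/a) + (0)(0) = 1/a^2
g'_{uv} = (1/a)(0) + (0)(1/b) = 0
g'_{vv} = (0)(0) + (1/b)(1/b) = 1/b^2
g'_{ij} = diag(1/a^2, 1/b^2)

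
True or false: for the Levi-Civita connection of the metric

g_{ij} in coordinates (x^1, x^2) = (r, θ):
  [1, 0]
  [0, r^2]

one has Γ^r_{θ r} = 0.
Γ^r_{θ r} = (1/2) g^{rr} (∂_θ g_{rr} + ∂_r g_{rθ} - ∂_r g_{θr}) = (1/2)(1)((0) + (0) - (0)) = 0
This equals the proposed value 0.
True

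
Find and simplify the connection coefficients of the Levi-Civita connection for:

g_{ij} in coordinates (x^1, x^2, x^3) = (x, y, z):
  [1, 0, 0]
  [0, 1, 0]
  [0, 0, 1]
Using Γ^k_{ij} = (1/2) g^{km} (∂_i g_{mj} + ∂_j g_{mi} - ∂_m g_{ij}); the metric is diagonal, so only the m = k term contributes.
Every metric component is constant, so all ∂_m g_{ij} = 0 and every Christoffel symbol vanishes.
All Christoffel symbols are zero.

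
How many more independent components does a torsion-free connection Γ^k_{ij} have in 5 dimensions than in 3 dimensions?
Independent components in n dimensions: n × n(n+1)/2 = n^2(n+1)/2.
5D: 5 × 15 = 75
3D: 3 × 6 = 18
Difference = 75 - 18 = 57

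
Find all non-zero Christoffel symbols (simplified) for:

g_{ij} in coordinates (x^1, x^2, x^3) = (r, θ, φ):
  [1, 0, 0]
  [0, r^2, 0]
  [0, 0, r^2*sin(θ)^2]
Using Γ^k_{ij} = (1/2) g^{km} (∂_i g_{mj} + ∂_j g_{mi} - ∂_m g_{ij}); the metric is diagonal, so only the m = k term contributes.
Non-zero symbols (using the symmetry Γ^k_{ij} = Γ^k_{ji}):
Γ^r_{θ θ} = (1/2) g^{rr} (∂_θ g_{rθ} + ∂_θ g_{rθ} - ∂_r g_{θθ}) = (1/2)(1)((0) + (0) - (2*r)) = -r
Γ^r_{φ φ} = (1/2) g^{rr} (∂_φ g_{rφ} + ∂_φ g_{rφ} - ∂_r g_{φφ}) = (1/2)(1)((0) + (0) - (2*r*sin(θ)^2)) = -r*sin(θ)^2
Γ^θ_{r θ} = (1/2) g^{θθ} (∂_r g_{θθ} + ∂_θ g_{θr} - ∂_θ g_{rθ}) = (1/2)(1/r^2)((2*r) + (0) - (0)) = 1/r
Γ^θ_{φ φ} = (1/2) g^{θθ} (∂_φ g_{θφ} + ∂_φ g_{θφ} - ∂_θ g_{φφ}) = (1/2)(1/r^2)((0) + (0) - (r^2*sin(2*θ))) = -sin(2*θ)/2
Γ^φ_{r φ} = (1/2) g^{φφ} (∂_r g_{φφ} + ∂_φ g_{φr} - ∂_φ g_{rφ}) = (1/2)(1/(r^2*sin(θ)^2))((2*r*sin(θ)^2) + (0) - (0)) = 1/r
Γ^φ_{θ φ} = (1/2) g^{φφ} (∂_θ g_{φφ} + ∂_φ g_{φθ} - ∂_φ g_{θφ}) = (1/2)(1/(r^2*sin(θ)^2))((r^2*sin(2*θ)) + (0) - (0)) = 1/tan(θ)
All other Christoffel symbols are zero.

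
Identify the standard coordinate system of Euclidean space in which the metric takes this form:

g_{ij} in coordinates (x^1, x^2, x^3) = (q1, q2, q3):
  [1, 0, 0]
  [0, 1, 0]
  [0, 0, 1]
All components are constant and the metric is the identity, i.e. orthonormal rectilinear coordinates.
Cartesian (3D) coordinates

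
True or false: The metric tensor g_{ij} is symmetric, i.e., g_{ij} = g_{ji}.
By definition the metric is a symmetric bilinear form, g_{ij} = g_{ji}.
True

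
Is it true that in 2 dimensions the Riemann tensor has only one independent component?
The number of independent components is n^2(n^2-1)/12 = 4·3/12 = 1 for n = 2 (e.g. R_{1212}).
Yes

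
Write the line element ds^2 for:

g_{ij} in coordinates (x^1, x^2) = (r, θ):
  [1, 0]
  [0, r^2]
ds^2 = g_{ij} dx^i dx^j; only the non-zero components contribute.
ds^2 = dr^2 + r^2 dθ^2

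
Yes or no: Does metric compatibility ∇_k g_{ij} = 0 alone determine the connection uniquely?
One also needs vanishing torsion; metric compatibility plus torsion-freeness singles out the Levi-Civita connection.
No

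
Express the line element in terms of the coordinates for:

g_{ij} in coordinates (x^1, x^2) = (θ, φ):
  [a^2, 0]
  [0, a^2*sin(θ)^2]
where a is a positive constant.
ds^2 = g_{ij} dx^i dx^j; only the non-zero components contribute.
ds^2 = a^2 dθ^2 + a^2*sin(θ)^2 dφ^2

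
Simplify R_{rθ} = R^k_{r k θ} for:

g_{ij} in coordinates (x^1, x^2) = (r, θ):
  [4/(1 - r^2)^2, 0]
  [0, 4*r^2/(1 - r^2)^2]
Non-zero Christoffel symbols (Γ^k_{ij} = Γ^k_{ji}):
Γ^r_{r r} = 2*r/(1 - r^2)
Γ^r_{θ θ} = (r^3 + r)/(r^2 - 1)
Γ^θ_{r θ} = (-r^2 - 1)/(r^3 - r)
R^r_{r r θ} = 0 (a repeated index in an antisymmetric pair)
R^θ_{r θ θ} = 0 (a repeated index in an antisymmetric pair)
R_{rθ} = R^r_{r r θ} + R^θ_{r θ θ} = (0) + (0) = 0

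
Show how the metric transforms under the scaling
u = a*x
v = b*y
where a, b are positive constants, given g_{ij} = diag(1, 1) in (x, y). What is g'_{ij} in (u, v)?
Invert the transformation: x = u/a, y = v/b
g'_{ij} = (∂x^k/∂x'^i)(∂x^l/∂x'^j) g_{kl}; with g_{kl} = δ_{kl} this is Σ_k (∂x^k/∂x'^i)(∂x^k/∂x'^j).
Jacobian: ∂x/∂u = 1/a, ∂x/∂v = 0, ∂y/∂u = 0, ∂y/∂v = 1/b
g'_{uu} = (1/a)(1/a) + (0)(0) = 1/a^2
g'_{uv} = (1/a)(0) + (0)(1/b) = 0
g'_{vv} = (0)(0) + (1/b)(1/b) = 1/b^2
g'_{ij} = diag(1/a^2, 1/b^2)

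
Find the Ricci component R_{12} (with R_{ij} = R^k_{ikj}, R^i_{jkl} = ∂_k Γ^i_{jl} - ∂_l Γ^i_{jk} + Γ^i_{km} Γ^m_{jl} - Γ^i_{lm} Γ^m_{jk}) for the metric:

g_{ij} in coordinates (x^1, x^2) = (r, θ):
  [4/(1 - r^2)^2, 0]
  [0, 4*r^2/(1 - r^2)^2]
Non-zero Christoffel symbols (Γ^k_{ij} = Γ^k_{ji}):
Γ^r_{r r} = 2*r/(1 - r^2)
Γ^r_{θ θ} = (r^3 + r)/(r^2 - 1)
Γ^θ_{r θ} = (-r^2 - 1)/(r^3 - r)
R^r_{r r θ} = 0 (a repeated index in an antisymmetric pair)
R^θ_{r θ θ} = 0 (a repeated index in an antisymmetric pair)
R_{rθ} = R^r_{r r θ} + R^θ_{r θ θ} = (0) + (0) = 0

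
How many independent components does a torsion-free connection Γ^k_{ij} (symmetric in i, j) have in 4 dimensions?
Γ^k_{ij} has n choices for the upper index and n(n+1)/2 independent symmetric lower index pairs.
Total = 4 × 4×5/2 = 4 × 10 = 40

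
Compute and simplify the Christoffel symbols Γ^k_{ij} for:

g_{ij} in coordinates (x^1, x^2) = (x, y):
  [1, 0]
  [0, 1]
Using Γ^k_{ij} = (1/2) g^{km} (∂_i g_{mj} + ∂_j g_{mi} - ∂_m g_{ij}); the metric is diagonal, so only the m = k term contributes.
Every metric component is constant, so all ∂_m g_{ij} = 0 and every Christoffel symbol vanishes.
All Christoffel symbols are zero.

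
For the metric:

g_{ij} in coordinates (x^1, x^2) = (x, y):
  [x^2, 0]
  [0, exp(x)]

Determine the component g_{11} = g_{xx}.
With x^1 = x, x^2 = y, g_{11} = g_{xx} is the row-1, column-1 entry of the matrix.
g_{11} = x^2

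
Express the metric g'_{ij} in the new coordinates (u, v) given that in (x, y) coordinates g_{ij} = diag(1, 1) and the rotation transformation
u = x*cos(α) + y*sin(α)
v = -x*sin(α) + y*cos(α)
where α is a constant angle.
Invert the transformation: x = u*cos(α) - v*sin(α), y = u*sin(α) + v*cos(α)
g'_{ij} = (∂x^k/∂x'^i)(∂x^l/∂x'^j) g_{kl}; with g_{kl} = δ_{kl} this is Σ_k (∂x^k/∂x'^i)(∂x^k/∂x'^j).
Jacobian: ∂x/∂u = cos(α), ∂x/∂v = -sin(α), ∂y/∂u = sin(α), ∂y/∂v = cos(α)
g'_{uu} = (cos(α))(cos(α)) + (sin(α))(sin(α)) = 1
g'_{uv} = (cos(α))(-sin(α)) + (sin(α))(cos(α)) = 0
g'_{vv} = (-sin(α))(-sin(α)) + (cos(α))(cos(α)) = 1
g'_{ij} = diag(1, 1)
The Euclidean metric is invariant under rotations.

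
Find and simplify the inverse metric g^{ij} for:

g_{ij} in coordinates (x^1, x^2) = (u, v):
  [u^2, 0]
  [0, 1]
The metric is diagonal, so g^{ij} is diagonal with entries 1/g_{ii}: diag(1/(u^2), 1).
g^{ij}:
  [1/u^2, 0]
  [0, 1]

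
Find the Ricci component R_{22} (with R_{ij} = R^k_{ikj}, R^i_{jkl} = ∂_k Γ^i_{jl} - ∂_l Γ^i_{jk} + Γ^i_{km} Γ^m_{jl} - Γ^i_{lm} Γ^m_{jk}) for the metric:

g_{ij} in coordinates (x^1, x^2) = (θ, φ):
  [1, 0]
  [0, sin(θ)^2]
Non-zero Christoffel symbols (Γ^k_{ij} = Γ^k_{ji}):
Γ^θ_{φ φ} = -sin(2*θ)/2
Γ^φ_{θ φ} = 1/tan(θ)
R^θ_{φ θ φ} = ∂_θ Γ^θ_{φ φ} - ∂_φ Γ^θ_{φ θ} + Γ^θ_{θ m} Γ^m_{φ φ} - Γ^θ_{φ m} Γ^m_{φ θ}
  = (-cos(2*θ)) - (0) + (0) - (-cos(θ)^2) = sin(θ)^2
R^φ_{φ φ φ} = 0 (a repeated index in an antisymmetric pair)
R_{φφ} = R^θ_{φ θ φ} + R^φ_{φ φ φ} = (sin(θ)^2) + (0) = sin(θ)^2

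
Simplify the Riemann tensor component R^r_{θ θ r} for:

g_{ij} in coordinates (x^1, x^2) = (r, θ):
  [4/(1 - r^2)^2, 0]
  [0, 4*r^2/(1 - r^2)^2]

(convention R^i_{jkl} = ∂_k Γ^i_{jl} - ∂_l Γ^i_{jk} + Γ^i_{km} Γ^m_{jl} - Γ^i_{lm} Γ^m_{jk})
Non-zero Christoffel symbols (Γ^k_{ij} = Γ^k_{ji}):
Γ^r_{r r} = 2*r/(1 - r^2)
Γ^r_{θ θ} = (r^3 + r)/(r^2 - 1)
Γ^θ_{r θ} = (-r^2 - 1)/(r^3 - r)
R^r_{θ θ r} = ∂_θ Γ^r_{θ r} - ∂_r Γ^r_{θ θ} + Γ^r_{θ m} Γ^m_{θ r} - Γ^r_{r m} Γ^m_{θ θ}
  = (0) - ((r^4 - 4*r^2 - 1)/(r^2 - 1)^2) + (-(r^2 + 1)^2/(r^2 - 1)^2) - (-2*r^2*(r^2 + 1)/(r^2 - 1)^2) = 4*r^2/(r^2 - 1)^2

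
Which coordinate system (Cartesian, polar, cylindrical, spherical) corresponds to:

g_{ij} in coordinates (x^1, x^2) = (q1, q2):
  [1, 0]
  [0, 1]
All components are constant and the metric is the identity, i.e. orthonormal rectilinear coordinates.
Cartesian (2D) coordinates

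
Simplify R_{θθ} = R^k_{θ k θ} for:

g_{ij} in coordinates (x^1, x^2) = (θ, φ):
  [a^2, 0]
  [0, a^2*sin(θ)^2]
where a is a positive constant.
Non-zero Christoffel symbols (Γ^k_{ij} = Γ^k_{ji}):
Γ^θ_{φ φ} = -sin(2*θ)/2
Γ^φ_{θ φ} = 1/tan(θ)
R^θ_{θ θ θ} = 0 (a repeated index in an antisymmetric pair)
R^φ_{θ φ θ} = ∂_φ Γ^φ_{θ θ} - ∂_θ Γ^φ_{θ φ} + Γ^φ_{φ m} Γ^m_{θ θ} - Γ^φ_{θ m} Γ^m_{θ φ}
  = (0) - (-1/sin(θ)^2) + (0) - (1/tan(θ)^2) = 1
R_{θθ} = R^θ_{θ θ θ} + R^φ_{θ φ θ} = (0) + (1) = 1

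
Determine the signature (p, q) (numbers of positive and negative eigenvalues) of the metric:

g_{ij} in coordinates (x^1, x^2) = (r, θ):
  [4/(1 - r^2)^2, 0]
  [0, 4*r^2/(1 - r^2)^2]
The metric is diagonal, so its eigenvalues are the diagonal entries: 4/(1 - r^2)^2, 4*r^2/(1 - r^2)^2 (at a generic point, where coordinate-dependent entries are positive).
2 positive, 0 negative.
(2, 0) - Riemannian (positive definite)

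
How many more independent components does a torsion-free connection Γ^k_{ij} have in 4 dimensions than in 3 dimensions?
Independent components in n dimensions: n × n(n+1)/2 = n^2(n+1)/2.
4D: 4 × 10 = 40
3D: 3 × 6 = 18
Difference = 40 - 18 = 22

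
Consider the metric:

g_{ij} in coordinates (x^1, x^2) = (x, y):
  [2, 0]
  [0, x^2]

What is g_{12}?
With x^1 = x, x^2 = y, g_{12} = g_{xy} is the row-1, column-2 entry of the matrix.
g_{12} = 0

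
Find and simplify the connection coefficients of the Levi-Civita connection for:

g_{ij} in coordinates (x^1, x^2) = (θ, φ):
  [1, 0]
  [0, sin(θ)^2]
Using Γ^k_{ij} = (1/2) g^{km} (∂_i g_{mj} + ∂_j g_{mi} - ∂_m g_{ij}); the metric is diagonal, so only the m = k term contributes.
Non-zero symbols (using the symmetry Γ^k_{ij} = Γ^k_{ji}):
Γ^θ_{φ φ} = (1/2) g^{θθ} (∂_φ g_{θφ} + ∂_φ g_{θφ} - ∂_θ g_{φφ}) = (1/2)(1)((0) + (0) - (sin(2*θ))) = -sin(2*θ)/2
Γ^φ_{θ φ} = (1/2) g^{φφ} (∂_θ g_{φφ} + ∂_φ g_{φθ} - ∂_φ g_{θφ}) = (1/2)(1/sin(θ)^2)((sin(2*θ)) + (0) - (0)) = 1/tan(θ)
All other Christoffel symbols are zero.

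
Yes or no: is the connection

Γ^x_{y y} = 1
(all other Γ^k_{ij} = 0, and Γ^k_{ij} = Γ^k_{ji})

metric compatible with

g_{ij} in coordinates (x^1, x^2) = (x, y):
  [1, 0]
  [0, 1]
Using ∇_k g_{ij} = ∂_k g_{ij} - Γ^m_{ki} g_{mj} - Γ^m_{kj} g_{im}:
∇_y g_{xy} = (0) - (0) - (1) = -1 ≠ 0
So the connection is not metric compatible (it is not the Levi-Civita connection).
No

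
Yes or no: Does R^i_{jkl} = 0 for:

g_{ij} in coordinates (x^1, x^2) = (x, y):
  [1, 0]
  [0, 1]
All metric components are constant, so every Christoffel symbol vanishes and R^i_{jkl} = 0.
Yes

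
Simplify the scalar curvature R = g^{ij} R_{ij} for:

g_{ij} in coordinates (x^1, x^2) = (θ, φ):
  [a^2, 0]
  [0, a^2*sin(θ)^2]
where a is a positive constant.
Non-zero Christoffel symbols (Γ^k_{ij} = Γ^k_{ji}):
Γ^θ_{φ φ} = -sin(2*θ)/2
Γ^φ_{θ φ} = 1/tan(θ)
Ricci tensor (R_{ij} = R^k_{ikj}): R_{θθ} = 1, R_{θφ} = 0, R_{φφ} = sin(θ)^2
Inverse metric: g^{θθ} = 1/a^2, g^{φφ} = 1/(a^2*sin(θ)^2)
R = g^{ij} R_{ij} = (1/a^2)(1) + (1/(a^2*sin(θ)^2))(sin(θ)^2) = 2/a^2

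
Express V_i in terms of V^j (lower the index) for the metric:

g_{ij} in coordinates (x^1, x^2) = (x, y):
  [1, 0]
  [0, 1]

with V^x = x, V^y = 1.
V_i = g_{ij} V^j:
V_x = (1)(x) + (0)(1) = x
V_y = (0)(x) + (1)(1) = 1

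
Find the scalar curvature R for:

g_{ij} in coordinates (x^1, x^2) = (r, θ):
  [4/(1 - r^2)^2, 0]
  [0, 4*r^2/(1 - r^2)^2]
Non-zero Christoffel symbols (Γ^k_{ij} = Γ^k_{ji}):
Γ^r_{r r} = 2*r/(1 - r^2)
Γ^r_{θ θ} = (r^3 + r)/(r^2 - 1)
Γ^θ_{r θ} = (-r^2 - 1)/(r^3 - r)
Ricci tensor (R_{ij} = R^k_{ikj}): R_{rr} = -4/(r^2 - 1)^2, R_{rθ} = 0, R_{θθ} = -4*r^2/(r^2 - 1)^2
Inverse metric: g^{rr} = (1 - r^2)^2/4, g^{θθ} = (1 - r^2)^2/(4*r^2)
R = g^{ij} R_{ij} = ((1 - r^2)^2/4)(-4/(r^2 - 1)^2) + ((1 - r^2)^2/(4*r^2))(-4*r^2/(r^2 - 1)^2) = -2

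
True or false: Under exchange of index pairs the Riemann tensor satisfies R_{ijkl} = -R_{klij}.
The pair-exchange symmetry has a plus sign: R_{ijkl} = +R_{klij}.
False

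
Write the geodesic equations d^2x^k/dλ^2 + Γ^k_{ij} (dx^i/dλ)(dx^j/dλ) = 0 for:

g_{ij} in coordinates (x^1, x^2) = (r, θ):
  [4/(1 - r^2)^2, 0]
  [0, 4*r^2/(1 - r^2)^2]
Geodesic equation: d^2x^k/dλ^2 + Γ^k_{ij} (dx^i/dλ)(dx^j/dλ) = 0.
Non-zero Christoffel symbols:
Γ^r_{r r} = 2*r/(1 - r^2)
Γ^r_{θ θ} = (r^3 + r)/(r^2 - 1)
Γ^θ_{r θ} = (-r^2 - 1)/(r^3 - r)
Substituting (the symmetric pair Γ^k_{ij}, Γ^k_{ji} combines into a factor 2):
d^2r/dλ^2 + (2*r/(1 - r^2)) (dr/dλ)^2 + ((r^3 + r)/(r^2 - 1)) (dθ/dλ)^2 = 0
d^2θ/dλ^2 + ((-2*r^2 - 2)/(r^3 - r)) (dr/dλ)(dθ/dλ) = 0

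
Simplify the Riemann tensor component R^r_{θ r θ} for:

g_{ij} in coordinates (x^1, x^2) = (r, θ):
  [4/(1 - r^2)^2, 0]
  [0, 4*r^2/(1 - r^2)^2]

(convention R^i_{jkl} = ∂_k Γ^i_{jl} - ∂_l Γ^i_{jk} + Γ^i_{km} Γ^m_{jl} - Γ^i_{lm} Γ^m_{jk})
Non-zero Christoffel symbols (Γ^k_{ij} = Γ^k_{ji}):
Γ^r_{r r} = 2*r/(1 - r^2)
Γ^r_{θ θ} = (r^3 + r)/(r^2 - 1)
Γ^θ_{r θ} = (-r^2 - 1)/(r^3 - r)
R^r_{θ r θ} = ∂_r Γ^r_{θ θ} - ∂_θ Γ^r_{θ r} + Γ^r_{r m} Γ^m_{θ θ} - Γ^r_{θ m} Γ^m_{θ r}
  = ((r^4 - 4*r^2 - 1)/(r^2 - 1)^2) - (0) + (-2*r^2*(r^2 + 1)/(r^2 - 1)^2) - (-(r^2 + 1)^2/(r^2 - 1)^2) = -4*r^2/(r^2 - 1)^2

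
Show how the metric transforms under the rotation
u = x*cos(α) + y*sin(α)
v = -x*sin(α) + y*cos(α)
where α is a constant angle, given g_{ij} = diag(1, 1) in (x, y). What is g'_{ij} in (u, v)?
Invert the transformation: x = u*cos(α) - v*sin(α), y = u*sin(α) + v*cos(α)
g'_{ij} = (∂x^k/∂x'^i)(∂x^l/∂x'^j) g_{kl}; with g_{kl} = δ_{kl} this is Σ_k (∂x^k/∂x'^i)(∂x^k/∂x'^j).
Jacobian: ∂x/∂u = cos(α), ∂x/∂v = -sin(α), ∂y/∂u = sin(α), ∂y/∂v = cos(α)
g'_{uu} = (cos(α))(cos(α)) + (sin(α))(sin(α)) = 1
g'_{uv} = (cos(α))(-sin(α)) + (sin(α))(cos(α)) = 0
g'_{vv} = (-sin(α))(-sin(α)) + (cos(α))(cos(α)) = 1
g'_{ij} = diag(1, 1)
The Euclidean metric is invariant under rotations.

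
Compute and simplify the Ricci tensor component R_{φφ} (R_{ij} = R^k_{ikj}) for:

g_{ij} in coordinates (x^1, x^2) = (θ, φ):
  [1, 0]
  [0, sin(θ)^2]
Non-zero Christoffel symbols (Γ^k_{ij} = Γ^k_{ji}):
Γ^θ_{φ φ} = -sin(2*θ)/2
Γ^φ_{θ φ} = 1/tan(θ)
R^θ_{φ θ φ} = ∂_θ Γ^θ_{φ φ} - ∂_φ Γ^θ_{φ θ} + Γ^θ_{θ m} Γ^m_{φ φ} - Γ^θ_{φ m} Γ^m_{φ θ}
  = (-cos(2*θ)) - (0) + (0) - (-cos(θ)^2) = sin(θ)^2
R^φ_{φ φ φ} = 0 (a repeated index in an antisymmetric pair)
R_{φφ} = R^θ_{φ θ φ} + R^φ_{φ φ φ} = (sin(θ)^2) + (0) = sin(θ)^2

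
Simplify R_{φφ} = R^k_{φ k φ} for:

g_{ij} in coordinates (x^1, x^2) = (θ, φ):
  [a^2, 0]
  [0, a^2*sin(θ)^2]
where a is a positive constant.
Non-zero Christoffel symbols (Γ^k_{ij} = Γ^k_{ji}):
Γ^θ_{φ φ} = -sin(2*θ)/2
Γ^φ_{θ φ} = 1/tan(θ)
R^θ_{φ θ φ} = ∂_θ Γ^θ_{φ φ} - ∂_φ Γ^θ_{φ θ} + Γ^θ_{θ m} Γ^m_{φ φ} - Γ^θ_{φ m} Γ^m_{φ θ}
  = (-cos(2*θ)) - (0) + (0) - (-cos(θ)^2) = sin(θ)^2
R^φ_{φ φ φ} = 0 (a repeated index in an antisymmetric pair)
R_{φφ} = R^θ_{φ θ φ} + R^φ_{φ φ φ} = (sin(θ)^2) + (0) = sin(θ)^2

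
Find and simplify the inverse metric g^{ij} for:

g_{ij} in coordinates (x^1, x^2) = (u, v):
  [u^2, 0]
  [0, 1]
The metric is diagonal, so g^{ij} is diagonal with entries 1/g_{ii}: diag(1/(u^2), 1).
g^{ij}:
  [1/u^2, 0]
  [0, 1]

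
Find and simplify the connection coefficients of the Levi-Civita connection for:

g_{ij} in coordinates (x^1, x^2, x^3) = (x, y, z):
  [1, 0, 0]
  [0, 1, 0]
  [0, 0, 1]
Using Γ^k_{ij} = (1/2) g^{km} (∂_i g_{mj} + ∂_j g_{mi} - ∂_m g_{ij}); the metric is diagonal, so only the m = k term contributes.
Every metric component is constant, so all ∂_m g_{ij} = 0 and every Christoffel symbol vanishes.
All Christoffel symbols are zero.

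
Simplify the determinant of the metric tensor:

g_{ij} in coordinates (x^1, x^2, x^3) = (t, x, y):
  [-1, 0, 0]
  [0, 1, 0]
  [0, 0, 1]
Diagonal metric: det(g) = g_{11}·g_{22}·g_{33}
= (-1)·(1)·(1)
det(g) = -1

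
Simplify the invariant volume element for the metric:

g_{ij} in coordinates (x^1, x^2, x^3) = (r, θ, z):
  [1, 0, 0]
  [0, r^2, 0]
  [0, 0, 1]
det(g) = r^2
√|det(g)| = r
Volume element: dV = r dr dθ dz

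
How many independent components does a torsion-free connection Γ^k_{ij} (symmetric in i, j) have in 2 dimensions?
Γ^k_{ij} has n choices for the upper index and n(n+1)/2 independent symmetric lower index pairs.
Total = 2 × 2×3/2 = 2 × 3 = 6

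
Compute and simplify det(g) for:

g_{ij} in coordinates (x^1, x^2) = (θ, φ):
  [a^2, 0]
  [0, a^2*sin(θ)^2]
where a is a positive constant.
For a 2×2 metric: det(g) = g_{11}·g_{22} - g_{12}·g_{21}
= (a^2)·(a^2*sin(θ)^2) - (0)·(0)
= a^4*sin(θ)^2 - 0
det(g) = a^4*sin(θ)^2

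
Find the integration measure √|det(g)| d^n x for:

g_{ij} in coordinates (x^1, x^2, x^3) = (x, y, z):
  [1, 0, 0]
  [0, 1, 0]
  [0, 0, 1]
det(g) = 1
√|det(g)| = 1
Volume element: dV = 1 dx dy dz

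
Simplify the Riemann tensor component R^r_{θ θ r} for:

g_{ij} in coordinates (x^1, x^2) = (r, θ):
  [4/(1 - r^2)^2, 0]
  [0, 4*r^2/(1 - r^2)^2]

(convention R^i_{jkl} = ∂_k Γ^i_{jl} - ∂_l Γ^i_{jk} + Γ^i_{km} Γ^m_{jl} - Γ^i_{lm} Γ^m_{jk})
Non-zero Christoffel symbols (Γ^k_{ij} = Γ^k_{ji}):
Γ^r_{r r} = 2*r/(1 - r^2)
Γ^r_{θ θ} = (r^3 + r)/(r^2 - 1)
Γ^θ_{r θ} = (-r^2 - 1)/(r^3 - r)
R^r_{θ θ r} = ∂_θ Γ^r_{θ r} - ∂_r Γ^r_{θ θ} + Γ^r_{θ m} Γ^m_{θ r} - Γ^r_{r m} Γ^m_{θ θ}
  = (0) - ((r^4 - 4*r^2 - 1)/(r^2 - 1)^2) + (-(r^2 + 1)^2/(r^2 - 1)^2) - (-2*r^2*(r^2 + 1)/(r^2 - 1)^2) = 4*r^2/(r^2 - 1)^2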